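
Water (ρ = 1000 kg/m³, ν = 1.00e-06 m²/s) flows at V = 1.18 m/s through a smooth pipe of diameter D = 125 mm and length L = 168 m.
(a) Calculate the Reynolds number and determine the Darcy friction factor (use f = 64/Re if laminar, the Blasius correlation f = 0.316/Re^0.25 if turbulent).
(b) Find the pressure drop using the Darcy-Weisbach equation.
(a) Re = V·D/ν = 1.18·0.125/1.00e-06 = 147500 → turbulent (Re > 4000); f = 0.316/Re^0.25 = 0.316/147500^0.25 = 0.016125 (Blasius is strictly valid for Re ≲ 1e5; used here as the smooth-pipe estimate the problem specifies)
(b) Darcy-Weisbach: ΔP = f·(L/D)·½ρV²/1000 = 0.016125·(168/0.125)·½·1000·1.18²/1000 = 15.09 kPa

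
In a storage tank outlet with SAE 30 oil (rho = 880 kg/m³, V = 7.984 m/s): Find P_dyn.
Formula: P_{dyn} = \frac{1}{2} \rho V^2
P_dyn = 0.5·880·7.984²/1000 = 28.05 kPa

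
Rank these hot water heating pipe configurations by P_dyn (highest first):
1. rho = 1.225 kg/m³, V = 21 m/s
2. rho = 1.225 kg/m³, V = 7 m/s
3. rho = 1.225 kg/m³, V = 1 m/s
Case 1: P_dyn = 0.2701 kPa
Case 2: P_dyn = 0.03001 kPa
Case 3: P_dyn = 0.0006125 kPa
Ranking (highest first): 1, 2, 3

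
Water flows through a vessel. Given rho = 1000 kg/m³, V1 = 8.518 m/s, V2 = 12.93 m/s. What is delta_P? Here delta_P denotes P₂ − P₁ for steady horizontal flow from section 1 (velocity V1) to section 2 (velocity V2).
Formula: \Delta P = \frac{1}{2} \rho (V_1^2 - V_2^2)
delta_P = 0.5·1000·(8.518² − 12.93²)/1000 = -47.31 kPa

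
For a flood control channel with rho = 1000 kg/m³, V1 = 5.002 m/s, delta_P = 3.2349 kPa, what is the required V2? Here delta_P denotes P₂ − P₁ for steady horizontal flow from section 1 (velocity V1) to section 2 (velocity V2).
Formula: \Delta P = \frac{1}{2} \rho (V_1^2 - V_2^2)
Substituting knowns: 3.2349 = 0.5·1000·(5.002² − V2²)/1000
Solving for V2: V2 = √(5.002² − 2·(3.2349·1000)/1000) = 4.307 m/s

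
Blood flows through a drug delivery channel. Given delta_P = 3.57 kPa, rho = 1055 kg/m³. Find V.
Formula: V = \sqrt{\frac{2 \Delta P}{\rho}}
V = √(2·(3.57·1000)/1055) = 2.601 m/s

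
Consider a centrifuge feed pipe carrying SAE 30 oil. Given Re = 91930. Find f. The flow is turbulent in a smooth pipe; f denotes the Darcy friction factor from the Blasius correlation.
Formula: f = \frac{0.316}{Re^{0.25}}
f = 0.316/91930^0.25 = 0.01815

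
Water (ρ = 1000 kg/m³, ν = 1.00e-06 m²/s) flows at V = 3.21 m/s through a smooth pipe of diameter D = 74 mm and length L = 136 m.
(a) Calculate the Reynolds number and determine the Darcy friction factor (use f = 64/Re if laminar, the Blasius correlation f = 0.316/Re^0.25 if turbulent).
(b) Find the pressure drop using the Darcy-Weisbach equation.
(a) Re = V·D/ν = 3.21·0.074/1.00e-06 = 237540 → turbulent (Re > 4000); f = 0.316/Re^0.25 = 0.316/237540^0.25 = 0.014314 (Blasius is strictly valid for Re ≲ 1e5; used here as the smooth-pipe estimate the problem specifies)
(b) Darcy-Weisbach: ΔP = f·(L/D)·½ρV²/1000 = 0.014314·(136/0.074)·½·1000·3.21²/1000 = 135.5 kPa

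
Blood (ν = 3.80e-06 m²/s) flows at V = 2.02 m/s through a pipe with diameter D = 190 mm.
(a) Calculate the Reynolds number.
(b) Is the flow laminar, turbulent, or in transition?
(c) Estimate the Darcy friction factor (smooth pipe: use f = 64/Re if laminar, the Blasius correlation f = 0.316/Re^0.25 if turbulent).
(a) Re = V·D/ν = 2.02·0.19/3.80e-06 = 101000
(b) Flow regime: turbulent (Re > 4000)
(c) Friction factor: f = 0.316/Re^0.25 = 0.316/101000^0.25 = 0.01773 (Blasius is strictly valid for Re ≲ 1e5; used here as the smooth-pipe estimate the problem specifies)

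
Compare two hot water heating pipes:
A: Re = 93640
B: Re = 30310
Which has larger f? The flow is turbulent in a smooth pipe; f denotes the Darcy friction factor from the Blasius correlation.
f(A) = 0.01806, f(B) = 0.02395. Answer: B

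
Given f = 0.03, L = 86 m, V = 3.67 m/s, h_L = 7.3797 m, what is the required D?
Formula: h_L = f \frac{L}{D} \frac{V^2}{2g}
Substituting knowns: 7.3797 = 0.03·(86/D)·3.67²/(2·9.81)
Solving for D: D = 0.03·86·3.67²/(2·9.81·7.3797) = 0.24 m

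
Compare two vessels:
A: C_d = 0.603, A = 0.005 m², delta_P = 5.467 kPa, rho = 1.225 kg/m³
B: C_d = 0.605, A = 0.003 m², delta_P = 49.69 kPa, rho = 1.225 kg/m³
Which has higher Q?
Q(A) = 284.8 L/s, Q(B) = 517 L/s. Answer: B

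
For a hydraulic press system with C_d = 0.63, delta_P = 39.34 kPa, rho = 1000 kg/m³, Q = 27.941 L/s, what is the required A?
Formula: Q = C_d A \sqrt{\frac{2 \Delta P}{\rho}}
Substituting knowns: 27.941 = 0.63·A·√(2·(39.34·1000)/1000)·1000
Solving for A: A = (27.941/1000)/(0.63·√(2·(39.34·1000)/1000)) = 0.005 m²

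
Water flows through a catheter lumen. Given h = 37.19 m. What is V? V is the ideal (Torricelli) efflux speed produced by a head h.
Formula: V = \sqrt{2 g h}
V = √(2·9.81·37.19) = 27.01 m/s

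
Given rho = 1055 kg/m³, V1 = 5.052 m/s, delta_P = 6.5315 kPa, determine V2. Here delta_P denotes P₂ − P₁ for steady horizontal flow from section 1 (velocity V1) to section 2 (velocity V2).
Formula: \Delta P = \frac{1}{2} \rho (V_1^2 - V_2^2)
Substituting knowns: 6.5315 = 0.5·1055·(5.052² − V2²)/1000
Solving for V2: V2 = √(5.052² − 2·(6.5315·1000)/1055) = 3.625 m/s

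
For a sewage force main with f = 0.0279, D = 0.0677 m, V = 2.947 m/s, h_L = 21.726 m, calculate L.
Formula: h_L = f \frac{L}{D} \frac{V^2}{2g}
Substituting knowns: 21.726 = 0.0279·(L/0.0677)·2.947²/(2·9.81)
Solving for L: L = 21.726·2·9.81·0.0677/(0.0279·2.947²) = 119.1 m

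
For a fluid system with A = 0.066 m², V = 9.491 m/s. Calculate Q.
Formula: Q = A V
Q = 0.066·9.491·1000 = 626.4 L/s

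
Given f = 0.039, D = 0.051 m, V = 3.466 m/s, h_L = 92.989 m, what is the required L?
Formula: h_L = f \frac{L}{D} \frac{V^2}{2g}
Substituting knowns: 92.989 = 0.039·(L/0.051)·3.466²/(2·9.81)
Solving for L: L = 92.989·2·9.81·0.051/(0.039·3.466²) = 198.6 m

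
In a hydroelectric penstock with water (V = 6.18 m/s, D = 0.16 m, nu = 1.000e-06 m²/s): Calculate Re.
Formula: Re = \frac{V D}{\nu}
Re = 6.18·0.16/1.000e-06 = 988800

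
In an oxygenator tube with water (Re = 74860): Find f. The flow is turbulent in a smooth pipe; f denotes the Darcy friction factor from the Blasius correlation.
Formula: f = \frac{0.316}{Re^{0.25}}
f = 0.316/74860^0.25 = 0.0191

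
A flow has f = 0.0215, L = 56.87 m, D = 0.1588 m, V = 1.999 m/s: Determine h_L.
Formula: h_L = f \frac{L}{D} \frac{V^2}{2g}
h_L = 0.0215·(56.87/0.1588)·1.999²/(2·9.81) = 1.568 m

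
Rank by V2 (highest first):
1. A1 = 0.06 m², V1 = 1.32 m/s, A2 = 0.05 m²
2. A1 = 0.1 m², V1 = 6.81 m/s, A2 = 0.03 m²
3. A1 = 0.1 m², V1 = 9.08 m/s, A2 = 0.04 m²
Case 1: V2 = 1.584 m/s
Case 2: V2 = 22.7 m/s
Case 3: V2 = 22.7 m/s
Ranking (highest first): 2, 3, 1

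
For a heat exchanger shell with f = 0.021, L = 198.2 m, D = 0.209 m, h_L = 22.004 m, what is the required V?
Formula: h_L = f \frac{L}{D} \frac{V^2}{2g}
Substituting knowns: 22.004 = 0.021·(198.2/0.209)·V²/(2·9.81)
Solving for V: V = √(22.004·2·9.81/(0.021·(198.2/0.209))) = 4.656 m/s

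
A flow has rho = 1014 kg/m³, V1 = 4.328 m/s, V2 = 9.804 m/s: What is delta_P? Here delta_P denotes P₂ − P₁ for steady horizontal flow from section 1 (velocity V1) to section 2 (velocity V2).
Formula: \Delta P = \frac{1}{2} \rho (V_1^2 - V_2^2)
delta_P = 0.5·1014·(4.328² − 9.804²)/1000 = -39.24 kPa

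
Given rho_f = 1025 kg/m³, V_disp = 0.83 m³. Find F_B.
Formula: F_B = \rho_f g V_{disp}
F_B = 1025·9.81·0.83 = 8346 N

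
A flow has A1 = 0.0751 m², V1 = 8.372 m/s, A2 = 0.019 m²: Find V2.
Formula: V_2 = \frac{A_1 V_1}{A_2}
V2 = 0.0751·8.372/0.019 = 33.09 m/s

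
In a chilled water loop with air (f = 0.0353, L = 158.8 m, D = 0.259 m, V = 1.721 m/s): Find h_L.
Formula: h_L = f \frac{L}{D} \frac{V^2}{2g}
h_L = 0.0353·(158.8/0.259)·1.721²/(2·9.81) = 3.267 m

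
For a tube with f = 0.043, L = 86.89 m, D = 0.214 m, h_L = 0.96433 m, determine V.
Formula: h_L = f \frac{L}{D} \frac{V^2}{2g}
Substituting knowns: 0.96433 = 0.043·(86.89/0.214)·V²/(2·9.81)
Solving for V: V = √(0.96433·2·9.81/(0.043·(86.89/0.214))) = 1.041 m/s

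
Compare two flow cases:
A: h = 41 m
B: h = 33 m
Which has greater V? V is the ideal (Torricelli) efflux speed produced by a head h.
V(A) = 28.36 m/s, V(B) = 25.45 m/s. Answer: A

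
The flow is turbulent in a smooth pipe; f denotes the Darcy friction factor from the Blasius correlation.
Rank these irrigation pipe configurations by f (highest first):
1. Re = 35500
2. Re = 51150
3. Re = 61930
Case 1: f = 0.02302
Case 2: f = 0.02101
Case 3: f = 0.02003
Ranking (highest first): 1, 2, 3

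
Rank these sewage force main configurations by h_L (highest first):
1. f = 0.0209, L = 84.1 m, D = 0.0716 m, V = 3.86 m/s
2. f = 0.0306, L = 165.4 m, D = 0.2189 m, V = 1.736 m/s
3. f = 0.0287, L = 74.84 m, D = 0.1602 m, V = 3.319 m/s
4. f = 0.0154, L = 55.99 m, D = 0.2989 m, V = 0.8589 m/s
Case 1: h_L = 18.64 m
Case 2: h_L = 3.551 m
Case 3: h_L = 7.528 m
Case 4: h_L = 0.1085 m
Ranking (highest first): 1, 3, 2, 4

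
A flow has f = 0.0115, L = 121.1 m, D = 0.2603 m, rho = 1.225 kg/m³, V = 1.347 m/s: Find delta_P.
Formula: \Delta P = f \frac{L}{D} \frac{\rho V^2}{2}
delta_P = 0.0115·(121.1/0.2603)·0.5·1.225·1.347²/1000 = 0.005946 kPa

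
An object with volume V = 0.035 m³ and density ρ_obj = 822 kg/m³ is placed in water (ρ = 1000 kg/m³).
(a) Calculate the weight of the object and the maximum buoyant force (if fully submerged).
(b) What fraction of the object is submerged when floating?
(a) W=rho_obj*g*V=822*9.81*0.035=282.2 N; F_B(max)=rho*g*V=1000*9.81*0.035=343.4 N
(b) Floating fraction=rho_obj/rho=822/1000=0.822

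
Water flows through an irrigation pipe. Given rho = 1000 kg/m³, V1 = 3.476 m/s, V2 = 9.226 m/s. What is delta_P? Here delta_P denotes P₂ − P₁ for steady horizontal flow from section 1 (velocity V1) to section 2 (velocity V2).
Formula: \Delta P = \frac{1}{2} \rho (V_1^2 - V_2^2)
delta_P = 0.5·1000·(3.476² − 9.226²)/1000 = -36.52 kPa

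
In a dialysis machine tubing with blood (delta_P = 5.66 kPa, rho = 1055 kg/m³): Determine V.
Formula: V = \sqrt{\frac{2 \Delta P}{\rho}}
V = √(2·(5.66·1000)/1055) = 3.276 m/s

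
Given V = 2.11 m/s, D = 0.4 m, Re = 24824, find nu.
Formula: Re = \frac{V D}{\nu}
Substituting knowns: 24824 = 2.11·0.4/nu
Solving for nu: nu = 2.11·0.4/24824 = 3.400e-05 m²/s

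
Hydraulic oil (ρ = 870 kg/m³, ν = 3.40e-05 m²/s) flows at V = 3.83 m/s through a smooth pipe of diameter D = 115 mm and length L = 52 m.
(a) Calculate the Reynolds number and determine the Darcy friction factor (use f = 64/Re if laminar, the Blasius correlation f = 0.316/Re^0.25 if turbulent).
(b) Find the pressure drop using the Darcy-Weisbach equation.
(a) Re = V·D/ν = 3.83·0.115/3.40e-05 = 12954 → turbulent (Re > 4000); f = 0.316/Re^0.25 = 0.316/12954^0.25 = 0.02962
(b) Darcy-Weisbach: ΔP = f·(L/D)·½ρV²/1000 = 0.02962·(52/0.115)·½·870·3.83²/1000 = 85.46 kPa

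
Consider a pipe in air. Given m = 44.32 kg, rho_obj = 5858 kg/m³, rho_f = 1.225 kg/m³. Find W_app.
Formula: W_{app} = mg\left(1 - \frac{\rho_f}{\rho_{obj}}\right)
W_app = 44.32·9.81·(1 − 1.225/5858) = 434.7 N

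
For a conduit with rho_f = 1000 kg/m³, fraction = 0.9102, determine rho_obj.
Formula: f_{sub} = \frac{\rho_{obj}}{\rho_f}
Substituting knowns: 0.9102 = rho_obj/1000
Solving for rho_obj: rho_obj = 0.9102·1000 = 910.2 kg/m³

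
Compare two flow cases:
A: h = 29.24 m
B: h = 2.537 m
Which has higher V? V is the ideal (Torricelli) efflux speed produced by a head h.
V(A) = 23.95 m/s, V(B) = 7.055 m/s. Answer: A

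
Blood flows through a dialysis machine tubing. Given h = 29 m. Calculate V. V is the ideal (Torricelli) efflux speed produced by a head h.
Formula: V = \sqrt{2 g h}
V = √(2·9.81·29) = 23.85 m/s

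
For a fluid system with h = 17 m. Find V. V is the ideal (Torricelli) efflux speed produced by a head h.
Formula: V = \sqrt{2 g h}
V = √(2·9.81·17) = 18.26 m/s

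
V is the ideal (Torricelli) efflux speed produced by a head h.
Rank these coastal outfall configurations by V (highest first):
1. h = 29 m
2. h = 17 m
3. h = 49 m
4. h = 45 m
Case 1: V = 23.85 m/s
Case 2: V = 18.26 m/s
Case 3: V = 31.01 m/s
Case 4: V = 29.71 m/s
Ranking (highest first): 3, 4, 1, 2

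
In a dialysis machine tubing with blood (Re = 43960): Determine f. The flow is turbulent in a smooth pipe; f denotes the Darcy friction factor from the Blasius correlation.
Formula: f = \frac{0.316}{Re^{0.25}}
f = 0.316/43960^0.25 = 0.02182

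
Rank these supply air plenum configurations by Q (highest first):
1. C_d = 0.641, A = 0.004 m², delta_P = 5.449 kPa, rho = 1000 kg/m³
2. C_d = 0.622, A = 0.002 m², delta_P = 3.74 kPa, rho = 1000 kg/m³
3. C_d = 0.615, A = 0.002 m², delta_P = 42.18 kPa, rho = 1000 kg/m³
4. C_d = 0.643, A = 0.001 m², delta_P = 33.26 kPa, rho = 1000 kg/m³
Case 1: Q = 8.464 L/s
Case 2: Q = 3.402 L/s
Case 3: Q = 11.3 L/s
Case 4: Q = 5.244 L/s
Ranking (highest first): 3, 1, 4, 2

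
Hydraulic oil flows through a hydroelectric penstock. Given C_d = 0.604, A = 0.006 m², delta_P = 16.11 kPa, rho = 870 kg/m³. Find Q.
Formula: Q = C_d A \sqrt{\frac{2 \Delta P}{\rho}}
Q = 0.604·0.006·√(2·(16.11·1000)/870)·1000 = 22.05 L/s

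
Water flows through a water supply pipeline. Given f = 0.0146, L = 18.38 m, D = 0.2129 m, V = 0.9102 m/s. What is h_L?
Formula: h_L = f \frac{L}{D} \frac{V^2}{2g}
h_L = 0.0146·(18.38/0.2129)·0.9102²/(2·9.81) = 0.05322 m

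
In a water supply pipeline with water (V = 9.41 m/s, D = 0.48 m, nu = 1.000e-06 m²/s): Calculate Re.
Formula: Re = \frac{V D}{\nu}
Re = 9.41·0.48/1.000e-06 = 4.517e+06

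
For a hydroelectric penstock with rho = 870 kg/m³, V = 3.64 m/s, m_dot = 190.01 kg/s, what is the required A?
Formula: \dot{m} = \rho A V
Substituting knowns: 190.01 = 870·A·3.64
Solving for A: A = 190.01/(870·3.64) = 0.06 m²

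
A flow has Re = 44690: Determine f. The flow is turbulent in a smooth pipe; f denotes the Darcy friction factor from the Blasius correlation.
Formula: f = \frac{0.316}{Re^{0.25}}
f = 0.316/44690^0.25 = 0.02173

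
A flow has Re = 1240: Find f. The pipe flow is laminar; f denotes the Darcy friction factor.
Formula: f = \frac{64}{Re}
f = 64/1240 = 0.05161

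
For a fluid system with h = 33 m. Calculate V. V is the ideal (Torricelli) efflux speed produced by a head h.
Formula: V = \sqrt{2 g h}
V = √(2·9.81·33) = 25.45 m/s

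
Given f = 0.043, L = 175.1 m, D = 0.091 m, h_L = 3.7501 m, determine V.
Formula: h_L = f \frac{L}{D} \frac{V^2}{2g}
Substituting knowns: 3.7501 = 0.043·(175.1/0.091)·V²/(2·9.81)
Solving for V: V = √(3.7501·2·9.81/(0.043·(175.1/0.091))) = 0.943 m/s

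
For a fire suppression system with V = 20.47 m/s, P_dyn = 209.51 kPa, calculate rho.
Formula: P_{dyn} = \frac{1}{2} \rho V^2
Substituting knowns: 209.51 = 0.5·rho·20.47²/1000
Solving for rho: rho = 2·(209.51·1000)/20.47² = 1000 kg/m³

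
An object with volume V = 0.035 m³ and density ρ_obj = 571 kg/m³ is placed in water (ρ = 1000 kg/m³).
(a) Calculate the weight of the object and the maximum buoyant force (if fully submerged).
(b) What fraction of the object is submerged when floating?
(a) W=rho_obj*g*V=571*9.81*0.035=196.1 N; F_B(max)=rho*g*V=1000*9.81*0.035=343.4 N
(b) Floating fraction=rho_obj/rho=571/1000=0.571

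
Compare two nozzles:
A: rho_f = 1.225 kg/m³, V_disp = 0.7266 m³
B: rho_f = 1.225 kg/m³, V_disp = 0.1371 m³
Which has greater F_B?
F_B(A) = 8.732 N, F_B(B) = 1.648 N. Answer: A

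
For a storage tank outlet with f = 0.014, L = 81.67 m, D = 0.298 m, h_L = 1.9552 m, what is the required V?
Formula: h_L = f \frac{L}{D} \frac{V^2}{2g}
Substituting knowns: 1.9552 = 0.014·(81.67/0.298)·V²/(2·9.81)
Solving for V: V = √(1.9552·2·9.81/(0.014·(81.67/0.298))) = 3.162 m/s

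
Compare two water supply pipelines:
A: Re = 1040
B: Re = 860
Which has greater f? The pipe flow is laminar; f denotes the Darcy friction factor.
f(A) = 0.06154, f(B) = 0.07442. Answer: B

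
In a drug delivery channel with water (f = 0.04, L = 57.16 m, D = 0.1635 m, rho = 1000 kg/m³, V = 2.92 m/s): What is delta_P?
Formula: \Delta P = f \frac{L}{D} \frac{\rho V^2}{2}
delta_P = 0.04·(57.16/0.1635)·0.5·1000·2.92²/1000 = 59.62 kPa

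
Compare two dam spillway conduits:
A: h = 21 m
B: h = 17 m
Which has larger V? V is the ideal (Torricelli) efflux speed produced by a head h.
V(A) = 20.3 m/s, V(B) = 18.26 m/s. Answer: A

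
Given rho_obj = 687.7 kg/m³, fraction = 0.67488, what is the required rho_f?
Formula: f_{sub} = \frac{\rho_{obj}}{\rho_f}
Substituting knowns: 0.67488 = 687.7/rho_f
Solving for rho_f: rho_f = 687.7/0.67488 = 1019 kg/m³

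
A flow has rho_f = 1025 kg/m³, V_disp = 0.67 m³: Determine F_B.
Formula: F_B = \rho_f g V_{disp}
F_B = 1025·9.81·0.67 = 6737 N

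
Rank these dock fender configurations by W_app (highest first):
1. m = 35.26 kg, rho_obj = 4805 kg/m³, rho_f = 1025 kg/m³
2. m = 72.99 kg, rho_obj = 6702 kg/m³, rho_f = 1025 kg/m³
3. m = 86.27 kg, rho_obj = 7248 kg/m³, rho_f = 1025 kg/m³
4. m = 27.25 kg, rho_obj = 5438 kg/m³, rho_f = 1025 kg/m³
Case 1: W_app = 272.1 N
Case 2: W_app = 606.5 N
Case 3: W_app = 726.6 N
Case 4: W_app = 216.9 N
Ranking (highest first): 3, 2, 1, 4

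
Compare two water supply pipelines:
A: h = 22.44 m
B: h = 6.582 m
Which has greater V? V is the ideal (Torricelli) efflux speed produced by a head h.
V(A) = 20.98 m/s, V(B) = 11.36 m/s. Answer: A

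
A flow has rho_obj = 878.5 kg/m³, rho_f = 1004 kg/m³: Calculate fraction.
Formula: f_{sub} = \frac{\rho_{obj}}{\rho_f}
fraction = 878.5/1004 = 0.875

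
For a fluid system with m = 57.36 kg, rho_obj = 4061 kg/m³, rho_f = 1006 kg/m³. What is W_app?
Formula: W_{app} = mg\left(1 - \frac{\rho_f}{\rho_{obj}}\right)
W_app = 57.36·9.81·(1 − 1006/4061) = 423.3 N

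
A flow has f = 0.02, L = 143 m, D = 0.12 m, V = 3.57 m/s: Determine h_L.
Formula: h_L = f \frac{L}{D} \frac{V^2}{2g}
h_L = 0.02·(143/0.12)·3.57²/(2·9.81) = 15.48 m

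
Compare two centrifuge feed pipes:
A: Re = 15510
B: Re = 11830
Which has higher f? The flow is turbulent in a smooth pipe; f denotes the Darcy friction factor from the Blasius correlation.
f(A) = 0.02832, f(B) = 0.0303. Answer: B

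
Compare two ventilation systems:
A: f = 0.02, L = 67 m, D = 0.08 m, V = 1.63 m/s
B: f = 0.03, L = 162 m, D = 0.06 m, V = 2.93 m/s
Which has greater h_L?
h_L(A) = 2.268 m, h_L(B) = 35.44 m. Answer: B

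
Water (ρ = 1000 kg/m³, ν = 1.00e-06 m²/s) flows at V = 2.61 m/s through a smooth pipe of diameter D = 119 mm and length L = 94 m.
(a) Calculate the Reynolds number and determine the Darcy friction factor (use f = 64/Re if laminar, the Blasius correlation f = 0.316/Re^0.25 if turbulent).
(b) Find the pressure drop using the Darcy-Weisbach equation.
(a) Re = V·D/ν = 2.61·0.119/1.00e-06 = 310590 → turbulent (Re > 4000); f = 0.316/Re^0.25 = 0.316/310590^0.25 = 0.013386 (Blasius is strictly valid for Re ≲ 1e5; used here as the smooth-pipe estimate the problem specifies)
(b) Darcy-Weisbach: ΔP = f·(L/D)·½ρV²/1000 = 0.013386·(94/0.119)·½·1000·2.61²/1000 = 36.01 kPa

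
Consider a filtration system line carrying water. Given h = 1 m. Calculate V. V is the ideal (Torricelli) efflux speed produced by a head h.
Formula: V = \sqrt{2 g h}
V = √(2·9.81·1) = 4.429 m/s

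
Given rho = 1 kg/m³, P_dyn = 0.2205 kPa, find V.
Formula: P_{dyn} = \frac{1}{2} \rho V^2
Substituting knowns: 0.2205 = 0.5·1·V²/1000
Solving for V: V = √(2·(0.2205·1000)/1) = 21 m/s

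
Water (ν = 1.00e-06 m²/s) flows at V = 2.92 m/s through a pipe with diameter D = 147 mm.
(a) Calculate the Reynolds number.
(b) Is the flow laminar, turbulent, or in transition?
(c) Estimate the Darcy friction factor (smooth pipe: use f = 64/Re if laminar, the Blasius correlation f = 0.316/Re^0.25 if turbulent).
(a) Re = V·D/ν = 2.92·0.147/1.00e-06 = 429240
(b) Flow regime: turbulent (Re > 4000)
(c) Friction factor: f = 0.316/Re^0.25 = 0.316/429240^0.25 = 0.01235 (Blasius is strictly valid for Re ≲ 1e5; used here as the smooth-pipe estimate the problem specifies)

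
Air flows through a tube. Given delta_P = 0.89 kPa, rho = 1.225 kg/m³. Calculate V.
Formula: V = \sqrt{\frac{2 \Delta P}{\rho}}
V = √(2·(0.89·1000)/1.225) = 38.12 m/s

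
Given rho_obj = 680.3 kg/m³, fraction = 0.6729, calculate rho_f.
Formula: f_{sub} = \frac{\rho_{obj}}{\rho_f}
Substituting knowns: 0.6729 = 680.3/rho_f
Solving for rho_f: rho_f = 680.3/0.6729 = 1011 kg/m³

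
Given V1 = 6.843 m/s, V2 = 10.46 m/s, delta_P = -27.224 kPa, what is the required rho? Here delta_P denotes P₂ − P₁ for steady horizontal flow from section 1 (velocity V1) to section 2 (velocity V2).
Formula: \Delta P = \frac{1}{2} \rho (V_1^2 - V_2^2)
Substituting knowns: -27.224 = 0.5·rho·(6.843² − 10.46²)/1000
Solving for rho: rho = 2·(-27.224·1000)/(6.843² − 10.46²) = 870 kg/m³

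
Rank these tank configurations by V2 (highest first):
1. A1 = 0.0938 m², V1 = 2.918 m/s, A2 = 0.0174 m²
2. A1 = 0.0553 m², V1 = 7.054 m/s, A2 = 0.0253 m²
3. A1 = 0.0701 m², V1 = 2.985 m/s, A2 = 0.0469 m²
Case 1: V2 = 15.73 m/s
Case 2: V2 = 15.42 m/s
Case 3: V2 = 4.462 m/s
Ranking (highest first): 1, 2, 3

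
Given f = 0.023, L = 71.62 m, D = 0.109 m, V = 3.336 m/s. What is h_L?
Formula: h_L = f \frac{L}{D} \frac{V^2}{2g}
h_L = 0.023·(71.62/0.109)·3.336²/(2·9.81) = 8.572 m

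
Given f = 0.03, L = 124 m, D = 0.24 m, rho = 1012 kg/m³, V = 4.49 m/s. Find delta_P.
Formula: \Delta P = f \frac{L}{D} \frac{\rho V^2}{2}
delta_P = 0.03·(124/0.24)·0.5·1012·4.49²/1000 = 158.1 kPa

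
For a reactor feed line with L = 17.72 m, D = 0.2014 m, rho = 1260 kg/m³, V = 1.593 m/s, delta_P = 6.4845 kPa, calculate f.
Formula: \Delta P = f \frac{L}{D} \frac{\rho V^2}{2}
Substituting knowns: 6.4845 = f·(17.72/0.2014)·0.5·1260·1.593²/1000
Solving for f: f = (6.4845·1000)/((17.72/0.2014)·0.5·1260·1.593²) = 0.0461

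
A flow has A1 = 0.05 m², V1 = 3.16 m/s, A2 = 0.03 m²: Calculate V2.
Formula: V_2 = \frac{A_1 V_1}{A_2}
V2 = 0.05·3.16/0.03 = 5.267 m/s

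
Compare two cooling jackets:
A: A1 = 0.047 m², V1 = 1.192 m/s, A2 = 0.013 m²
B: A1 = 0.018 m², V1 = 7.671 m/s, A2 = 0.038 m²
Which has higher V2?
V2(A) = 4.31 m/s, V2(B) = 3.634 m/s. Answer: A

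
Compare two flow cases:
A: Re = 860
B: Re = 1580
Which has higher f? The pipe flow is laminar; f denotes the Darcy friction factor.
f(A) = 0.07442, f(B) = 0.04051. Answer: A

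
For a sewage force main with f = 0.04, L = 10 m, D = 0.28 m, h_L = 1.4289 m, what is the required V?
Formula: h_L = f \frac{L}{D} \frac{V^2}{2g}
Substituting knowns: 1.4289 = 0.04·(10/0.28)·V²/(2·9.81)
Solving for V: V = √(1.4289·2·9.81/(0.04·(10/0.28))) = 4.43 m/s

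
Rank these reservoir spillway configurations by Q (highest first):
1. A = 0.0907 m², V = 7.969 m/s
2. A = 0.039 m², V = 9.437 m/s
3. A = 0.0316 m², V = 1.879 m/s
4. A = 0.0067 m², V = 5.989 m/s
Case 1: Q = 722.8 L/s
Case 2: Q = 368 L/s
Case 3: Q = 59.38 L/s
Case 4: Q = 40.13 L/s
Ranking (highest first): 1, 2, 3, 4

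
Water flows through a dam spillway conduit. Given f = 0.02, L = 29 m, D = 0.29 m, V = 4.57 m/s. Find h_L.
Formula: h_L = f \frac{L}{D} \frac{V^2}{2g}
h_L = 0.02·(29/0.29)·4.57²/(2·9.81) = 2.129 m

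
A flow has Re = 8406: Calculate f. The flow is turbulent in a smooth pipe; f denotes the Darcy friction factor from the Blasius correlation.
Formula: f = \frac{0.316}{Re^{0.25}}
f = 0.316/8406^0.25 = 0.033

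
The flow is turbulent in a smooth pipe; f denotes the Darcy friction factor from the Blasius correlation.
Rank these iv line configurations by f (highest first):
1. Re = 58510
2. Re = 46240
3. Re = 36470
Case 1: f = 0.02032
Case 2: f = 0.02155
Case 3: f = 0.02287
Ranking (highest first): 3, 2, 1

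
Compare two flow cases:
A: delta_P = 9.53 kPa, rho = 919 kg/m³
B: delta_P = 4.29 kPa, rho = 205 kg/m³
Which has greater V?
V(A) = 4.554 m/s, V(B) = 6.469 m/s. Answer: B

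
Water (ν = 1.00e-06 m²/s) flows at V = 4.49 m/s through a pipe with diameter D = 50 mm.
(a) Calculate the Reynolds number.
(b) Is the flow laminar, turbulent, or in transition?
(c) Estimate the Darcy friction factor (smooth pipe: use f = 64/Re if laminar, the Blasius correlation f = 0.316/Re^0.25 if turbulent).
(a) Re = V·D/ν = 4.49·0.05/1.00e-06 = 224500
(b) Flow regime: turbulent (Re > 4000)
(c) Friction factor: f = 0.316/Re^0.25 = 0.316/224500^0.25 = 0.01452 (Blasius is strictly valid for Re ≲ 1e5; used here as the smooth-pipe estimate the problem specifies)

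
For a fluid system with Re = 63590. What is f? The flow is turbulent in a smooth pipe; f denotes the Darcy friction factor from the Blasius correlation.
Formula: f = \frac{0.316}{Re^{0.25}}
f = 0.316/63590^0.25 = 0.0199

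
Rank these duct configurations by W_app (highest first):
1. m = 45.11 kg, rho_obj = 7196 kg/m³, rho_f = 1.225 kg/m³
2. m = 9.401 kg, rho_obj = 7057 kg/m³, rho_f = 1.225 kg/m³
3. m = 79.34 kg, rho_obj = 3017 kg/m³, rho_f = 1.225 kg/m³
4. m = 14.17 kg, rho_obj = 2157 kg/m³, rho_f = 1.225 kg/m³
Case 1: W_app = 442.5 N
Case 2: W_app = 92.21 N
Case 3: W_app = 778 N
Case 4: W_app = 138.9 N
Ranking (highest first): 3, 1, 4, 2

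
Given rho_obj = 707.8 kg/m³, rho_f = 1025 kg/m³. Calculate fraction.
Formula: f_{sub} = \frac{\rho_{obj}}{\rho_f}
fraction = 707.8/1025 = 0.6905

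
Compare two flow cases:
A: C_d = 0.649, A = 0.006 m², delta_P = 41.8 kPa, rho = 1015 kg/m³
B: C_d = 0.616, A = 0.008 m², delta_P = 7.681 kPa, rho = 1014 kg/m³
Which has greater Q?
Q(A) = 35.34 L/s, Q(B) = 19.18 L/s. Answer: A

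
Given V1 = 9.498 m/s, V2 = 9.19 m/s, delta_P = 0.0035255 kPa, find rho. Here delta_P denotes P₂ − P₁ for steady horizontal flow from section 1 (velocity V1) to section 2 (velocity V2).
Formula: \Delta P = \frac{1}{2} \rho (V_1^2 - V_2^2)
Substituting knowns: 0.0035255 = 0.5·rho·(9.498² − 9.19²)/1000
Solving for rho: rho = 2·(0.0035255·1000)/(9.498² − 9.19²) = 1.225 kg/m³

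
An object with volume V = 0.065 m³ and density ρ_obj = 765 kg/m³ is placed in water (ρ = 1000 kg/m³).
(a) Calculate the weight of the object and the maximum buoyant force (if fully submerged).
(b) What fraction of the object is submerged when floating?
(a) W=rho_obj*g*V=765*9.81*0.065=487.8 N; F_B(max)=rho*g*V=1000*9.81*0.065=637.6 N
(b) Floating fraction=rho_obj/rho=765/1000=0.765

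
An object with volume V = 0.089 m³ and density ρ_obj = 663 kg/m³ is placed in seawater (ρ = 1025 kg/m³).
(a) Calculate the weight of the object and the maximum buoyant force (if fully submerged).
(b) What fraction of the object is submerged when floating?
(a) W=rho_obj*g*V=663*9.81*0.089=578.9 N; F_B(max)=rho*g*V=1025*9.81*0.089=894.9 N
(b) Floating fraction=rho_obj/rho=663/1025=0.647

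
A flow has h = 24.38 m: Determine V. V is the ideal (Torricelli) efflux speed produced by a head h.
Formula: V = \sqrt{2 g h}
V = √(2·9.81·24.38) = 21.87 m/s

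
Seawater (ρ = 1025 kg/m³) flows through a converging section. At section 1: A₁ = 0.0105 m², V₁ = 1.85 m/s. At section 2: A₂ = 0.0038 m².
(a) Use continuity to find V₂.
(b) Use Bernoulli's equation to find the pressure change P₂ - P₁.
(a) Continuity: A₁V₁=A₂V₂ -> V₂=A₁V₁/A₂=0.0105*1.85/0.0038=5.11 m/s
(b) Bernoulli: P₂-P₁=0.5*rho*(V₁^2-V₂^2)/1000=0.5*1025*(1.85^2-5.11^2)/1000=-11.63 kPa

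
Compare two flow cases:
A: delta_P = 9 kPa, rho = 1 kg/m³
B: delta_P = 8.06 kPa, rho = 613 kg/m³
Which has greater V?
V(A) = 134.2 m/s, V(B) = 5.128 m/s. Answer: A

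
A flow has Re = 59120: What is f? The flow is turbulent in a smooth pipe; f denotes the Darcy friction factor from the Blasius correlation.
Formula: f = \frac{0.316}{Re^{0.25}}
f = 0.316/59120^0.25 = 0.02027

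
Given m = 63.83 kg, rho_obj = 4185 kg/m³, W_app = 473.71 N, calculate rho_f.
Formula: W_{app} = mg\left(1 - \frac{\rho_f}{\rho_{obj}}\right)
Substituting knowns: 473.71 = 63.83·9.81·(1 − rho_f/4185)
Solving for rho_f: rho_f = 4185·(1 − 473.71/(63.83·9.81)) = 1019 kg/m³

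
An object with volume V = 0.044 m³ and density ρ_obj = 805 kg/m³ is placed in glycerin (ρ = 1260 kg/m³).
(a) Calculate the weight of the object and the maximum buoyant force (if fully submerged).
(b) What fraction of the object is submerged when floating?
(a) W=rho_obj*g*V=805*9.81*0.044=347.5 N; F_B(max)=rho*g*V=1260*9.81*0.044=543.9 N
(b) Floating fraction=rho_obj/rho=805/1260=0.639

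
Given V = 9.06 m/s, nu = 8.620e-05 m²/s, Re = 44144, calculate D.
Formula: Re = \frac{V D}{\nu}
Substituting knowns: 44144 = 9.06·D/8.620e-05
Solving for D: D = 44144·8.620e-05/9.06 = 0.42 m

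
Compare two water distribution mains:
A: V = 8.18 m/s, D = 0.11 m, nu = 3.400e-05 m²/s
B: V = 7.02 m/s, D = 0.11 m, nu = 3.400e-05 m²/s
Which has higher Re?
Re(A) = 26465, Re(B) = 22712. Answer: A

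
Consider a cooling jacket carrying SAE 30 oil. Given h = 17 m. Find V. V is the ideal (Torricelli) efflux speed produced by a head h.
Formula: V = \sqrt{2 g h}
V = √(2·9.81·17) = 18.26 m/s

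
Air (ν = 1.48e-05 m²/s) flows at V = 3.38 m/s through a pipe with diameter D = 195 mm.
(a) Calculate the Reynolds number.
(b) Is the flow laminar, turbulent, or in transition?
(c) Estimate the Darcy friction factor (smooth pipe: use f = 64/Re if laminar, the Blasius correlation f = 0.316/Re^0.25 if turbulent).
(a) Re = V·D/ν = 3.38·0.195/1.48e-05 = 44534
(b) Flow regime: turbulent (Re > 4000)
(c) Friction factor: f = 0.316/Re^0.25 = 0.316/44534^0.25 = 0.02175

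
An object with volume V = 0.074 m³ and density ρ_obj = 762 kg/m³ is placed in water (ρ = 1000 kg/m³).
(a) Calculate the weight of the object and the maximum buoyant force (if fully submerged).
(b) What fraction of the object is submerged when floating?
(a) W=rho_obj*g*V=762*9.81*0.074=553.2 N; F_B(max)=rho*g*V=1000*9.81*0.074=725.9 N
(b) Floating fraction=rho_obj/rho=762/1000=0.762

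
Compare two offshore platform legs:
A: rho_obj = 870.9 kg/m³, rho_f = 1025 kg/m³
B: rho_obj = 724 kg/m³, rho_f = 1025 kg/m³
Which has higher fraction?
fraction(A) = 0.8497, fraction(B) = 0.7063. Answer: A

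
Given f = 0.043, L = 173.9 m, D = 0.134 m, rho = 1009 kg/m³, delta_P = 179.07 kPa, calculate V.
Formula: \Delta P = f \frac{L}{D} \frac{\rho V^2}{2}
Substituting knowns: 179.07 = 0.043·(173.9/0.134)·0.5·1009·V²/1000
Solving for V: V = √((179.07·1000)/(0.043·(173.9/0.134)·0.5·1009)) = 2.522 m/s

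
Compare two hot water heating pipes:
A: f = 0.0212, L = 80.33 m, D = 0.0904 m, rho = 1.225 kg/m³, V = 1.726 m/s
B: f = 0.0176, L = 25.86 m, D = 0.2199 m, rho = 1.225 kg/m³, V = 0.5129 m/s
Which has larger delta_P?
delta_P(A) = 0.03437 kPa, delta_P(B) = 0.0003335 kPa. Answer: A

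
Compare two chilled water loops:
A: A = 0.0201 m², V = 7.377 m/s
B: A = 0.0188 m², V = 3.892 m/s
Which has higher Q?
Q(A) = 148.3 L/s, Q(B) = 73.17 L/s. Answer: A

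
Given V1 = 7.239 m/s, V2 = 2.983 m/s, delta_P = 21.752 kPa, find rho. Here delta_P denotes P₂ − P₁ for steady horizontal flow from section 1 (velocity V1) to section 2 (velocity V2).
Formula: \Delta P = \frac{1}{2} \rho (V_1^2 - V_2^2)
Substituting knowns: 21.752 = 0.5·rho·(7.239² − 2.983²)/1000
Solving for rho: rho = 2·(21.752·1000)/(7.239² − 2.983²) = 1000 kg/m³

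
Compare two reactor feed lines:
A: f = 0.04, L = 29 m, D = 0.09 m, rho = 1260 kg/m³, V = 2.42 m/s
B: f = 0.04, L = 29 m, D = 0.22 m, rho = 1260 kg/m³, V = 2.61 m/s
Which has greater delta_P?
delta_P(A) = 47.55 kPa, delta_P(B) = 22.63 kPa. Answer: A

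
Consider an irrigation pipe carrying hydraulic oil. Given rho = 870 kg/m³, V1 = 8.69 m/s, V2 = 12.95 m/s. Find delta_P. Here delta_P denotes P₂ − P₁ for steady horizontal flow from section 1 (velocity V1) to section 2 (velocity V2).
Formula: \Delta P = \frac{1}{2} \rho (V_1^2 - V_2^2)
delta_P = 0.5·870·(8.69² − 12.95²)/1000 = -40.1 kPa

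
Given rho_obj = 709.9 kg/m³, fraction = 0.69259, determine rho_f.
Formula: f_{sub} = \frac{\rho_{obj}}{\rho_f}
Substituting knowns: 0.69259 = 709.9/rho_f
Solving for rho_f: rho_f = 709.9/0.69259 = 1025 kg/m³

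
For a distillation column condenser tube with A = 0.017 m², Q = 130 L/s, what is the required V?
Formula: Q = A V
Substituting knowns: 130 = 0.017·V·1000
Solving for V: V = (130/1000)/0.017 = 7.647 m/s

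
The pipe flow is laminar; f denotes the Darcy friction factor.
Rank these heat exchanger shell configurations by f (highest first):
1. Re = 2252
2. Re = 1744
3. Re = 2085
Case 1: f = 0.02842
Case 2: f = 0.0367
Case 3: f = 0.0307
Ranking (highest first): 2, 3, 1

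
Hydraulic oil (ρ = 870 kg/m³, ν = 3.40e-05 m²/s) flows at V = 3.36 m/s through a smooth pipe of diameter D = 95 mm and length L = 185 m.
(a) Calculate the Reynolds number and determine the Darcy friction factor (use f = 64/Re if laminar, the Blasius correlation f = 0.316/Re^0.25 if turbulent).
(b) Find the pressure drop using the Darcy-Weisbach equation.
(a) Re = V·D/ν = 3.36·0.095/3.40e-05 = 9388.2 → turbulent (Re > 4000); f = 0.316/Re^0.25 = 0.316/9388.2^0.25 = 0.032103
(b) Darcy-Weisbach: ΔP = f·(L/D)·½ρV²/1000 = 0.032103·(185/0.095)·½·870·3.36²/1000 = 307 kPa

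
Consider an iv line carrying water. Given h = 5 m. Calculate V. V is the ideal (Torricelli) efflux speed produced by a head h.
Formula: V = \sqrt{2 g h}
V = √(2·9.81·5) = 9.905 m/s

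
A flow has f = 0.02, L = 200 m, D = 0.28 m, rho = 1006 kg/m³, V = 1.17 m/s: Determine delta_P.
Formula: \Delta P = f \frac{L}{D} \frac{\rho V^2}{2}
delta_P = 0.02·(200/0.28)·0.5·1006·1.17²/1000 = 9.837 kPa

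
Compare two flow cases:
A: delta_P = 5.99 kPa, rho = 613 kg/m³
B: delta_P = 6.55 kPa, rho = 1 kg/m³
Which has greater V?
V(A) = 4.421 m/s, V(B) = 114.5 m/s. Answer: B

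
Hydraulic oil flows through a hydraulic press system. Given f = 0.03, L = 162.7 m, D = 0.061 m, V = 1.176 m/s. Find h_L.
Formula: h_L = f \frac{L}{D} \frac{V^2}{2g}
h_L = 0.03·(162.7/0.061)·1.176²/(2·9.81) = 5.64 m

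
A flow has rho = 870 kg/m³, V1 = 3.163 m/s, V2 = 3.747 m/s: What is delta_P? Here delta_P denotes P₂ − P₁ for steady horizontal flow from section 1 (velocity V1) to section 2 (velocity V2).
Formula: \Delta P = \frac{1}{2} \rho (V_1^2 - V_2^2)
delta_P = 0.5·870·(3.163² − 3.747²)/1000 = -1.755 kPa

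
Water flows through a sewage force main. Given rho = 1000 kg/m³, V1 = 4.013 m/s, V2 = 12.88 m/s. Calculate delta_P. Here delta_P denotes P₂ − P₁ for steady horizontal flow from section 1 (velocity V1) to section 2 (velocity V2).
Formula: \Delta P = \frac{1}{2} \rho (V_1^2 - V_2^2)
delta_P = 0.5·1000·(4.013² − 12.88²)/1000 = -74.9 kPa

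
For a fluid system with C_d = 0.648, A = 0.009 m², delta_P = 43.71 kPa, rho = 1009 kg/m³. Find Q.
Formula: Q = C_d A \sqrt{\frac{2 \Delta P}{\rho}}
Q = 0.648·0.009·√(2·(43.71·1000)/1009)·1000 = 54.28 L/s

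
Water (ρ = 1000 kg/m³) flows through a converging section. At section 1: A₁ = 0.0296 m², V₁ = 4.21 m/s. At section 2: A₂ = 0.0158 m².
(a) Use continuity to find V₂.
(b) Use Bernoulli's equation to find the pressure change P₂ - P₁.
(a) Continuity: A₁V₁=A₂V₂ -> V₂=A₁V₁/A₂=0.0296*4.21/0.0158=7.89 m/s
(b) Bernoulli: P₂-P₁=0.5*rho*(V₁^2-V₂^2)/1000=0.5*1000*(4.21^2-7.89^2)/1000=-22.26 kPa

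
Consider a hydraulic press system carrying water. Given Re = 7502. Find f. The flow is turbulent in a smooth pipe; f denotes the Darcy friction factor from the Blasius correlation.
Formula: f = \frac{0.316}{Re^{0.25}}
f = 0.316/7502^0.25 = 0.03395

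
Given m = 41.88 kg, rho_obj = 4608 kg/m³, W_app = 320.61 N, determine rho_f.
Formula: W_{app} = mg\left(1 - \frac{\rho_f}{\rho_{obj}}\right)
Substituting knowns: 320.61 = 41.88·9.81·(1 − rho_f/4608)
Solving for rho_f: rho_f = 4608·(1 − 320.61/(41.88·9.81)) = 1012 kg/m³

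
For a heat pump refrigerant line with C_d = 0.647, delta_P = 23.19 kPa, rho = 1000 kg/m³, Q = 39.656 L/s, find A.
Formula: Q = C_d A \sqrt{\frac{2 \Delta P}{\rho}}
Substituting knowns: 39.656 = 0.647·A·√(2·(23.19·1000)/1000)·1000
Solving for A: A = (39.656/1000)/(0.647·√(2·(23.19·1000)/1000)) = 0.009 m²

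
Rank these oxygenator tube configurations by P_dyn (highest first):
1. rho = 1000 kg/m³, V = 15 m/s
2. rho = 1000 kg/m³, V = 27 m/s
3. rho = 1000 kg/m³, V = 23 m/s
Case 1: P_dyn = 112.5 kPa
Case 2: P_dyn = 364.5 kPa
Case 3: P_dyn = 264.5 kPa
Ranking (highest first): 2, 3, 1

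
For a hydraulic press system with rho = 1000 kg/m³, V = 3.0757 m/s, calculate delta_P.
Formula: V = \sqrt{\frac{2 \Delta P}{\rho}}
Substituting knowns: 3.0757 = √(2·(delta_P·1000)/1000)
Solving for delta_P: delta_P = 3.0757²·1000/2/1000 = 4.73 kPa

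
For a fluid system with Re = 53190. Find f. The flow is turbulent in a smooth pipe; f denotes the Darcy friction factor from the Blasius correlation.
Formula: f = \frac{0.316}{Re^{0.25}}
f = 0.316/53190^0.25 = 0.02081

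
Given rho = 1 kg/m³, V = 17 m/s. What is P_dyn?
Formula: P_{dyn} = \frac{1}{2} \rho V^2
P_dyn = 0.5·1·17²/1000 = 0.1445 kPa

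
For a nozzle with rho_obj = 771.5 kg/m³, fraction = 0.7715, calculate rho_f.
Formula: f_{sub} = \frac{\rho_{obj}}{\rho_f}
Substituting knowns: 0.7715 = 771.5/rho_f
Solving for rho_f: rho_f = 771.5/0.7715 = 1000 kg/m³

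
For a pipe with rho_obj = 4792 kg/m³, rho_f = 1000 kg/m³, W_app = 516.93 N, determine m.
Formula: W_{app} = mg\left(1 - \frac{\rho_f}{\rho_{obj}}\right)
Substituting knowns: 516.93 = m·9.81·(1 − 1000/4792)
Solving for m: m = 516.93/(9.81·(1 − 1000/4792)) = 66.59 kg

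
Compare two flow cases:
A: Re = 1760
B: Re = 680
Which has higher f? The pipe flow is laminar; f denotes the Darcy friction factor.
f(A) = 0.03636, f(B) = 0.09412. Answer: B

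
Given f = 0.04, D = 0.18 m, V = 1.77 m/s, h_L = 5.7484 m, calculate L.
Formula: h_L = f \frac{L}{D} \frac{V^2}{2g}
Substituting knowns: 5.7484 = 0.04·(L/0.18)·1.77²/(2·9.81)
Solving for L: L = 5.7484·2·9.81·0.18/(0.04·1.77²) = 162 m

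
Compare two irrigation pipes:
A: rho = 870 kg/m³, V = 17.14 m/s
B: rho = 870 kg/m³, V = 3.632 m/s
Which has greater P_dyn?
P_dyn(A) = 127.8 kPa, P_dyn(B) = 5.738 kPa. Answer: A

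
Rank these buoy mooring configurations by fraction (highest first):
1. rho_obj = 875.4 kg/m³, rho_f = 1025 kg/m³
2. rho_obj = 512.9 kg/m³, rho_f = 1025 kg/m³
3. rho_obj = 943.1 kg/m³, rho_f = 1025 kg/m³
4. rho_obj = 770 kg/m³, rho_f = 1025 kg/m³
Case 1: fraction = 0.854
Case 2: fraction = 0.5004
Case 3: fraction = 0.9201
Case 4: fraction = 0.7512
Ranking (highest first): 3, 1, 4, 2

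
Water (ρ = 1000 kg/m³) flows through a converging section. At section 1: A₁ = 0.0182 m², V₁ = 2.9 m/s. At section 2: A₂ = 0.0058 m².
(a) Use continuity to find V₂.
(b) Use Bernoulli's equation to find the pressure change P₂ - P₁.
(a) Continuity: A₁V₁=A₂V₂ -> V₂=A₁V₁/A₂=0.0182*2.9/0.0058=9.10 m/s
(b) Bernoulli: P₂-P₁=0.5*rho*(V₁^2-V₂^2)/1000=0.5*1000*(2.9^2-9.10^2)/1000=-37.2 kPa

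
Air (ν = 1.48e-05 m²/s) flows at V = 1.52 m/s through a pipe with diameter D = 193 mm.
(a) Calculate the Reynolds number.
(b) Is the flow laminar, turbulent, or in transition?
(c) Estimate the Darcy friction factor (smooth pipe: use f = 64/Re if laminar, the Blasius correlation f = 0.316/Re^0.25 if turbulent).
(a) Re = V·D/ν = 1.52·0.193/1.48e-05 = 19822
(b) Flow regime: turbulent (Re > 4000)
(c) Friction factor: f = 0.316/Re^0.25 = 0.316/19822^0.25 = 0.02663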